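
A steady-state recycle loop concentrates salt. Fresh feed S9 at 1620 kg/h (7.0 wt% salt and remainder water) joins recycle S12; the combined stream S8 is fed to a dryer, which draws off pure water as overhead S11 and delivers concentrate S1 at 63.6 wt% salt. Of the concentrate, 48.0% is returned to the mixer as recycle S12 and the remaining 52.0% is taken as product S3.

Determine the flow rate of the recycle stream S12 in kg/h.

164.6 kg/h

Overall salt balance (none leaves overhead): salt in fresh feed = salt in product, i.e. 1620×0.070 = (1−0.480)·S1·0.636.
S1 = 113.4/(0.636×0.520) = 342.89 kg/h.
Recycle S12 = 0.480×342.89 = 164.59 kg/h.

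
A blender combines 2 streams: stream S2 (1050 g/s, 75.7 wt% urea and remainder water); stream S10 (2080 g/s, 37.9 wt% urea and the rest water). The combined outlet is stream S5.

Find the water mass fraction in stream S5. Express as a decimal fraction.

0.494

Total flow out = 1050 + 2080 = 3130 g/s.
water in = 1050×0.243 + 2080×0.621 = 1546.8 g/s.
water mass fraction in S5 = 1546.8/3130 = 0.494.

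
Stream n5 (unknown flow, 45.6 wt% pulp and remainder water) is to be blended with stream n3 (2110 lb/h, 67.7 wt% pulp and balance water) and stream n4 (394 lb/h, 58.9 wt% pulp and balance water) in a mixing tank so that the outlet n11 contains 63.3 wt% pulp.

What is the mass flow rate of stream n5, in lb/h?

Let n5 be the unknown flow. Total out = 2504 + n5.
pulp balance: 1660.5 + 0.456·n5 = 0.633·(2504 + n5)
(0.456 − 0.633)·n5 = 0.633×2504 − 1660.5 = -75.504
n5 = -75.504 / -0.177 = 426.58 lb/h

426.6 lb/h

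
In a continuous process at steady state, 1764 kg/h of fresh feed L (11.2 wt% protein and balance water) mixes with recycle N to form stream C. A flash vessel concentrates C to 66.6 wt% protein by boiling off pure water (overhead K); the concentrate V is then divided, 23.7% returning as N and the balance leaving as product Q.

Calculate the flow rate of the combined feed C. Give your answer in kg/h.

1856 kg/h

Overall protein balance (none leaves overhead): protein in fresh feed = protein in product, i.e. 1764×0.112 = (1−0.237)·V·0.666.
V = 197.57/(0.666×0.763) = 388.79 kg/h.
Recycle N = 0.237×388.79 = 92.144 kg/h.
Combined feed C = 1764 + 92.144 = 1856.1 kg/h.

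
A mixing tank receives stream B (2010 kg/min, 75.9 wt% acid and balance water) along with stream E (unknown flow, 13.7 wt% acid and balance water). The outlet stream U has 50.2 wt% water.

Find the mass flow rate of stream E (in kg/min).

1453 kg/min

Let E be the unknown flow. Total out = 2010 + E.
water balance: 484.41 + 0.863·E = 0.502·(2010 + E)
(0.863 − 0.502)·E = 0.502×2010 − 484.41 = 524.61
E = 524.61 / 0.361 = 1453.2 kg/min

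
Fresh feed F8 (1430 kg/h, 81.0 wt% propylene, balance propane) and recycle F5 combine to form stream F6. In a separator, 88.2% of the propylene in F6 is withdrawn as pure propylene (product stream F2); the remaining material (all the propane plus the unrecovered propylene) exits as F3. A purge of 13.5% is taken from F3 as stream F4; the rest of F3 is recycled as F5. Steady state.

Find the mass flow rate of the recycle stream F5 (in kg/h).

propane enters only via F8 and leaves only via the purge: 1430×0.190 = 0.135×(propane in F3), and the separator passes all propane, so propane in F6 = propane in F3 = 2012.6 kg/h.
propylene in F6: m_A = 1430×0.810 + (1−0.135)·(1−0.882)·m_A, so m_A = 1158.3/0.8979 = 1290 kg/h.
F3 = (1−0.882)×1290 + 2012.6 = 2164.8 kg/h.
Recycle F5 = (1−0.135)×2164.8 = 1872.6 kg/h.

1873 kg/h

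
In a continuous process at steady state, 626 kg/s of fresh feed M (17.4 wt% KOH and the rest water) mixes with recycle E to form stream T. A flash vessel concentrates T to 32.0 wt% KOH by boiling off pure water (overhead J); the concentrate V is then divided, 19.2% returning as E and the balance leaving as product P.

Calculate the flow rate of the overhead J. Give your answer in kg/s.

Overall KOH balance (none leaves overhead): KOH in fresh feed = KOH in product, i.e. 626×0.174 = (1−0.192)·V·0.320.
V = 108.92/(0.320×0.808) = 421.27 kg/s.
Recycle E = 0.192×421.27 = 80.884 kg/s.
Combined feed T = 626 + 80.884 = 706.88 kg/s.
Overhead J = T − V = 706.88 − 421.27 = 285.61 kg/s.

285.6 kg/s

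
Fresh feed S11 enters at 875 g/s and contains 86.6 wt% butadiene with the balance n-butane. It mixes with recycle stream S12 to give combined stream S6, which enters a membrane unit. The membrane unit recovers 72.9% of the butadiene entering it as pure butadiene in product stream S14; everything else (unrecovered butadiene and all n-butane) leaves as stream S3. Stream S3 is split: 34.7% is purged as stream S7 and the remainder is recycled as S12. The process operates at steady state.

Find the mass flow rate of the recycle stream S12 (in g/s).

n-butane enters only via S11 and leaves only via the purge: 875×0.134 = 0.347×(n-butane in S3), and the membrane unit passes all n-butane, so n-butane in S6 = n-butane in S3 = 337.9 g/s.
butadiene in S6: m_A = 875×0.866 + (1−0.347)·(1−0.729)·m_A, so m_A = 757.75/0.8230 = 920.68 g/s.
S3 = (1−0.729)×920.68 + 337.9 = 587.4 g/s.
Recycle S12 = (1−0.347)×587.4 = 383.57 g/s.

383.6 g/s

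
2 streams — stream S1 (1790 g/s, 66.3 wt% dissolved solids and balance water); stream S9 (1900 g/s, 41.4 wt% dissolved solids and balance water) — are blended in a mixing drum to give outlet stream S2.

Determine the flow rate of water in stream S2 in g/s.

water out = water in = 1790×0.337 + 1900×0.586 = 1716.6 g/s.

1717 g/s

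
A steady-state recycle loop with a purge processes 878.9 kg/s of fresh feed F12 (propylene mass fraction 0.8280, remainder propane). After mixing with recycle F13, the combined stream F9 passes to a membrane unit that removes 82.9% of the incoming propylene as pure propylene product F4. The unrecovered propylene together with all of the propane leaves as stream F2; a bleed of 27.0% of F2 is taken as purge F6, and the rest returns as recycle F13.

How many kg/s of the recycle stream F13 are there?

propane enters only via F12 and leaves only via the purge: 878.9×0.172 = 0.270×(propane in F2), and the membrane unit passes all propane, so propane in F9 = propane in F2 = 559.89 kg/s.
propylene in F9: m_A = 878.9×0.828 + (1−0.270)·(1−0.829)·m_A, so m_A = 727.73/0.8752 = 831.53 kg/s.
F2 = (1−0.829)×831.53 + 559.89 = 702.08 kg/s.
Recycle F13 = (1−0.270)×702.08 = 512.52 kg/s.

512.5 kg/s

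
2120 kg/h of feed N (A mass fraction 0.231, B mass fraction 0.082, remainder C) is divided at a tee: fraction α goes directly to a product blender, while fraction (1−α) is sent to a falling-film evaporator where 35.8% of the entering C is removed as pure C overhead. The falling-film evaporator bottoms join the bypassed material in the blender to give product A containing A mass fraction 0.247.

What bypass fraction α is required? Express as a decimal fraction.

0.737

All 2120×0.231 = 489.72 kg/h of A reaches A, so A = 489.72/0.247 = 1982.7 kg/h and vapour = 137.33 kg/h.
The evaporator receives (1−α)·2120 of feed at 0.687 C and removes 0.358 of that C:
0.358×0.687×(1−α)×2120 = 137.33
(1−α) = 137.33/521.41 = 0.2634;  α = 0.7366.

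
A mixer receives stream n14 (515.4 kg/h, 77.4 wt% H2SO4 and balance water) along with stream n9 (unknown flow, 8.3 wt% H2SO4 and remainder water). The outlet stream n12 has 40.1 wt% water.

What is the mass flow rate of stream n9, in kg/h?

Let n9 be the unknown flow. Total out = 515.4 + n9.
water balance: 116.48 + 0.917·n9 = 0.401·(515.4 + n9)
(0.917 − 0.401)·n9 = 0.401×515.4 − 116.48 = 90.195
n9 = 90.195 / 0.516 = 174.8 kg/h

174.8 kg/h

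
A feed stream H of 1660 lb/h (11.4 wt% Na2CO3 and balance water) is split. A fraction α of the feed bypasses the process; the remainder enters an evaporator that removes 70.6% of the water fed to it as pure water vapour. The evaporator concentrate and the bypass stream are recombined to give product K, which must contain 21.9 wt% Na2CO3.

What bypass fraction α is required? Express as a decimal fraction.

All 1660×0.114 = 189.24 lb/h of Na2CO3 reaches K, so K = 189.24/0.219 = 864.11 lb/h and vapour = 795.89 lb/h.
The evaporator receives (1−α)·1660 of feed at 0.886 water and removes 0.706 of that water:
0.706×0.886×(1−α)×1660 = 795.89
(1−α) = 795.89/1038.4 = 0.7665;  α = 0.2335.

0.234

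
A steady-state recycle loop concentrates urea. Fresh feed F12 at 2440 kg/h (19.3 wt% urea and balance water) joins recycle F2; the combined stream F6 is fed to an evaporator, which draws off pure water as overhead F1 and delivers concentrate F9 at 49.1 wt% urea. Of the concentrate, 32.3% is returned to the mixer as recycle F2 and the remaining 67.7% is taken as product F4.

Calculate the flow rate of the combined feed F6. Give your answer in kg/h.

Overall urea balance (none leaves overhead): urea in fresh feed = urea in product, i.e. 2440×0.193 = (1−0.323)·F9·0.491.
F9 = 470.92/(0.491×0.677) = 1416.7 kg/h.
Recycle F2 = 0.323×1416.7 = 457.59 kg/h.
Combined feed F6 = 2440 + 457.59 = 2897.6 kg/h.

2898 kg/h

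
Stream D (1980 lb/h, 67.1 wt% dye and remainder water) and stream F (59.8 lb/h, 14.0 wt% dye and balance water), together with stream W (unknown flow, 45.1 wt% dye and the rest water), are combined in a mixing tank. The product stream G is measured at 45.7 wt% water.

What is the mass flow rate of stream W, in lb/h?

Let W be the unknown flow. Total out = 2039.8 + W.
water balance: 702.85 + 0.549·W = 0.457·(2039.8 + W)
(0.549 − 0.457)·W = 0.457×2039.8 − 702.85 = 229.34
W = 229.34 / 0.092 = 2492.8 lb/h

2493 lb/h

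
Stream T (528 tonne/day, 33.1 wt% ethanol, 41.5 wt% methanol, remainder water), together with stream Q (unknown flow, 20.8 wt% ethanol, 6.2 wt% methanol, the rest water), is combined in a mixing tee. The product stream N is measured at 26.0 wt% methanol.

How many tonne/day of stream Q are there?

Let Q be the unknown flow. Total out = 528 + Q.
methanol balance: 219.12 + 0.062·Q = 0.260·(528 + Q)
(0.062 − 0.260)·Q = 0.260×528 − 219.12 = -81.84
Q = -81.84 / -0.198 = 413.33 tonne/day

413.3 tonne/day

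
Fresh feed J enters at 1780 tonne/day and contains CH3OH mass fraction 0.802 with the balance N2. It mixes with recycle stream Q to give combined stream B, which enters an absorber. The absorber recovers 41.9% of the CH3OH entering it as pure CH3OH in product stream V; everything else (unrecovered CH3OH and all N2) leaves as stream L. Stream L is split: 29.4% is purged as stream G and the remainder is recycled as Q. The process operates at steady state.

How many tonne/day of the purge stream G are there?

N2 enters only via J and leaves only via the purge: 1780×0.198 = 0.294×(N2 in L), and the absorber passes all N2, so N2 in B = N2 in L = 1198.8 tonne/day.
CH3OH in B: m_A = 1780×0.802 + (1−0.294)·(1−0.419)·m_A, so m_A = 1427.6/0.5898 = 2420.4 tonne/day.
L = (1−0.419)×2420.4 + 1198.8 = 2605 tonne/day.
Purge G = 0.294×2605 = 765.87 tonne/day.

765.9 tonne/day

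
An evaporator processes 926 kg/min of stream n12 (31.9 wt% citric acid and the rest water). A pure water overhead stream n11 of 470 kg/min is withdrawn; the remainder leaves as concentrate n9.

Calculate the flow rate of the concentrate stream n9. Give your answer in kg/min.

456 kg/min

Concentrate = 926 − 470 = 456 kg/min.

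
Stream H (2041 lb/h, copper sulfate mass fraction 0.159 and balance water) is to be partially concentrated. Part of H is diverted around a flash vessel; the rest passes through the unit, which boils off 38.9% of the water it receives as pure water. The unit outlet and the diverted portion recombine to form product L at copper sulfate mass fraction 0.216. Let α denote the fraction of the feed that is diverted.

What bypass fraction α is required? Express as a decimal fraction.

All 2041×0.159 = 324.52 lb/h of copper sulfate reaches L, so L = 324.52/0.216 = 1502.4 lb/h and vapour = 538.6 lb/h.
The evaporator receives (1−α)·2041 of feed at 0.841 water and removes 0.389 of that water:
0.389×0.841×(1−α)×2041 = 538.6
(1−α) = 538.6/667.71 = 0.8066;  α = 0.1934.

0.193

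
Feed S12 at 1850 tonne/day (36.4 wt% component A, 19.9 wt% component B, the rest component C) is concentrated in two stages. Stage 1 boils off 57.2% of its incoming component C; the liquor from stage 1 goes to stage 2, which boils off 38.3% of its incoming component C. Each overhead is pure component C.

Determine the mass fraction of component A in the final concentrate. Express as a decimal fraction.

component C in feed = 1850×0.437 = 808.45 tonne/day.
After stage 1: component C left = (1−0.572)×808.45 = 346.02; stream total = 1387.6 tonne/day.
After stage 2: component C left = (1−0.383)×346.02 = 213.49; final concentrate = 1255 tonne/day.
component A fraction = 673.4/1255 = 0.537.

0.537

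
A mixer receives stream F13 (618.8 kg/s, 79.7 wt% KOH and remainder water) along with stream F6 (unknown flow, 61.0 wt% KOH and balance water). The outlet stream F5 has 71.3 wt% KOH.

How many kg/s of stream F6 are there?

Let F6 be the unknown flow. Total out = 618.8 + F6.
KOH balance: 493.18 + 0.610·F6 = 0.713·(618.8 + F6)
(0.610 − 0.713)·F6 = 0.713×618.8 − 493.18 = -51.979
F6 = -51.979 / -0.103 = 504.65 kg/s

504.7 kg/s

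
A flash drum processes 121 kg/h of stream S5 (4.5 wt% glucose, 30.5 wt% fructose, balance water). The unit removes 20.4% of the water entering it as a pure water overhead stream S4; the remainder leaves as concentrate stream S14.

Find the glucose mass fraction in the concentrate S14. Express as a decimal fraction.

glucose is not removed: 121×0.045 = 5.445 kg/h of glucose enters S14.
water entering = 121×0.650 = 78.65 kg/h; overhead removed = 0.204×78.65 = 16.045 kg/h.
Concentrate = 121 − 16.045 = 104.96 kg/h.
Mass fraction = 5.445/104.96 = 0.0519.

0.0519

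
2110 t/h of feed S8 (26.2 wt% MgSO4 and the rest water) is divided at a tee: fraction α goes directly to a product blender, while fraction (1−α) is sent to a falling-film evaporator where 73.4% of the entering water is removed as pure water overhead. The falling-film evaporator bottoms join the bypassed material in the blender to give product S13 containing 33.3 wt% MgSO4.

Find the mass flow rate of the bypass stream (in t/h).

All 2110×0.262 = 552.82 t/h of MgSO4 reaches S13, so S13 = 552.82/0.333 = 1660.1 t/h and vapour = 449.88 t/h.
The evaporator receives (1−α)·2110 of feed at 0.738 water and removes 0.734 of that water:
0.734×0.738×(1−α)×2110 = 449.88
(1−α) = 449.88/1143 = 0.3936;  α = 0.6064.
Bypass flow = 0.6064×2110 = 1279.5 t/h.

1279 t/h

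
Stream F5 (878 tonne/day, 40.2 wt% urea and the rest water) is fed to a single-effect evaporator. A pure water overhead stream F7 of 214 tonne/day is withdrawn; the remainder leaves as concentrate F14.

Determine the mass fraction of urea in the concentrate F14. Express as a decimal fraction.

urea is not removed: 878×0.402 = 352.96 tonne/day of urea enters F14.
Concentrate = 878 − 214 = 664 tonne/day.
Mass fraction = 352.96/664 = 0.532.

0.532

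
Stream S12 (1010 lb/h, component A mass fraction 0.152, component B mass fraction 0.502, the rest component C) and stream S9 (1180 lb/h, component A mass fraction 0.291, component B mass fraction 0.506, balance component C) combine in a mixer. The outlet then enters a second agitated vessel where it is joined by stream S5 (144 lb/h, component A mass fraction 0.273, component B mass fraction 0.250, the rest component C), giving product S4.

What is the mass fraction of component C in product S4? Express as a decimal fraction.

0.282

Overall, product flow = 2334 lb/h.
component C in = 1010×0.346 + 1180×0.203 + 144×0.477 = 657.69 lb/h.
component C fraction in S4 = 0.282.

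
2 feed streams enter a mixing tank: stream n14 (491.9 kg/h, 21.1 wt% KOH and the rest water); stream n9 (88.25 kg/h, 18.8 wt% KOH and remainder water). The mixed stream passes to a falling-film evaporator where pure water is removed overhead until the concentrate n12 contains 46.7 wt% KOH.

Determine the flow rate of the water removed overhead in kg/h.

322.4 kg/h

KOH entering = 491.9×0.211 + 88.25×0.188 = 120.38 kg/h.
All KOH reports to n12, so n12 = 120.38/0.467 = 257.78 kg/h.
Total feed = 580.15 kg/h; overhead = 580.15 − 257.78 = 322.37 kg/h.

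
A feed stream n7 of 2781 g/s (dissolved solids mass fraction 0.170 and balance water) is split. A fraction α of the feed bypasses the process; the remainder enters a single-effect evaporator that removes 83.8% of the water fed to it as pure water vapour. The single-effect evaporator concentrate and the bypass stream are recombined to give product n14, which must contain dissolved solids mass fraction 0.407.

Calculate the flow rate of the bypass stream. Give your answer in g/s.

All 2781×0.170 = 472.77 g/s of dissolved solids reaches n14, so n14 = 472.77/0.407 = 1161.6 g/s and vapour = 1619.4 g/s.
The evaporator receives (1−α)·2781 of feed at 0.830 water and removes 0.838 of that water:
0.838×0.830×(1−α)×2781 = 1619.4
(1−α) = 1619.4/1934.3 = 0.8372;  α = 0.1628.
Bypass flow = 0.1628×2781 = 452.73 g/s.

452.7 g/s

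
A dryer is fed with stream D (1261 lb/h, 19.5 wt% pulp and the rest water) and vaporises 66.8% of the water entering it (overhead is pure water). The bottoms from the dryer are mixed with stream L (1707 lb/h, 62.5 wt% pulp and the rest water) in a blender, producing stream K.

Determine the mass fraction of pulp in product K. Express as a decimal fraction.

0.573

Vapour removed = 0.668×0.805×1261 = 678.09 lb/h; concentrate = 582.91 lb/h.
pulp reaching the mixer = 245.9 (from concentrate) + 1707×0.625 = 1312.8 lb/h.
Product flow = 582.91 + 1707 = 2289.9 lb/h; pulp fraction = 0.573.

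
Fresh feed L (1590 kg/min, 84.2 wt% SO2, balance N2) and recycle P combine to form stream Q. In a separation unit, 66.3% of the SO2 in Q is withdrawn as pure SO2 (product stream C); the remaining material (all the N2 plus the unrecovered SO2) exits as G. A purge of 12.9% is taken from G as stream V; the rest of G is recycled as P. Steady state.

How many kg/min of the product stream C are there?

1256 kg/min

SO2 in Q: m_A = 1590×0.842 + (1−0.129)·(1−0.663)·m_A, so m_A = 1338.8/0.7065 = 1895 kg/min.
Product C = 0.663×1895 = 1256.4 kg/min.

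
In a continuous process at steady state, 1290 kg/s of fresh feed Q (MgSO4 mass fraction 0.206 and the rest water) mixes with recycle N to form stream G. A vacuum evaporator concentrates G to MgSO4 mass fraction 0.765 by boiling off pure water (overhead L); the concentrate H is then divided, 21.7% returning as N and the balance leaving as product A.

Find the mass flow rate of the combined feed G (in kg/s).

1386 kg/s

Overall MgSO4 balance (none leaves overhead): MgSO4 in fresh feed = MgSO4 in product, i.e. 1290×0.206 = (1−0.217)·H·0.765.
H = 265.74/(0.765×0.783) = 443.64 kg/s.
Recycle N = 0.217×443.64 = 96.271 kg/s.
Combined feed G = 1290 + 96.271 = 1386.3 kg/s.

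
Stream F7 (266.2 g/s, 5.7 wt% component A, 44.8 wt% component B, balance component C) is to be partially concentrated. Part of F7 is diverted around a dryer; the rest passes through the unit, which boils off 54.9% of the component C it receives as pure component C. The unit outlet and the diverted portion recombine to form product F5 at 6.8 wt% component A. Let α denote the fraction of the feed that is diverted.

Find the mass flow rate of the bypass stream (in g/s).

All 266.2×0.057 = 15.173 g/s of component A reaches F5, so F5 = 15.173/0.068 = 223.14 g/s and vapour = 43.062 g/s.
The evaporator receives (1−α)·266.2 of feed at 0.495 component C and removes 0.549 of that component C:
0.549×0.495×(1−α)×266.2 = 43.062
(1−α) = 43.062/72.341 = 0.5953;  α = 0.4047.
Bypass flow = 0.4047×266.2 = 107.74 g/s.

107.7 g/s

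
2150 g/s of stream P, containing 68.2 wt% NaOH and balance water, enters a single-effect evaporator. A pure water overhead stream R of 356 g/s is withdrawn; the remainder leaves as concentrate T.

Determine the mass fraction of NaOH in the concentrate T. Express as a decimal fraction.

NaOH is not removed: 2150×0.682 = 1466.3 g/s of NaOH enters T.
Concentrate = 2150 − 356 = 1794 g/s.
Mass fraction = 1466.3/1794 = 0.8173.

0.8173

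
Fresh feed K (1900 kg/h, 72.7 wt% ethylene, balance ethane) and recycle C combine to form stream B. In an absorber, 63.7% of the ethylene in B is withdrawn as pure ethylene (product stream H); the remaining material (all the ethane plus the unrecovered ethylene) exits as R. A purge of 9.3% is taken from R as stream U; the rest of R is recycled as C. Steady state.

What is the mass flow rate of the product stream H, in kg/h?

1312 kg/h

ethylene in B: m_A = 1900×0.727 + (1−0.093)·(1−0.637)·m_A, so m_A = 1381.3/0.6708 = 2059.3 kg/h.
Product H = 0.637×2059.3 = 1311.8 kg/h.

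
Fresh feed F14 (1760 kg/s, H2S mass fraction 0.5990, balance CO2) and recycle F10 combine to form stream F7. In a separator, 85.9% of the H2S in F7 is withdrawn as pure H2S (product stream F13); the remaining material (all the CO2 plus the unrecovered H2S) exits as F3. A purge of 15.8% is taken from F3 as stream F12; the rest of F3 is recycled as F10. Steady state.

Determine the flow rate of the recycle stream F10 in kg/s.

3903 kg/s

CO2 enters only via F14 and leaves only via the purge: 1760×0.401 = 0.158×(CO2 in F3), and the separator passes all CO2, so CO2 in F7 = CO2 in F3 = 4466.8 kg/s.
H2S in F7: m_A = 1760×0.599 + (1−0.158)·(1−0.859)·m_A, so m_A = 1054.2/0.8813 = 1196.3 kg/s.
F3 = (1−0.859)×1196.3 + 4466.8 = 4635.5 kg/s.
Recycle F10 = (1−0.158)×4635.5 = 3903.1 kg/s.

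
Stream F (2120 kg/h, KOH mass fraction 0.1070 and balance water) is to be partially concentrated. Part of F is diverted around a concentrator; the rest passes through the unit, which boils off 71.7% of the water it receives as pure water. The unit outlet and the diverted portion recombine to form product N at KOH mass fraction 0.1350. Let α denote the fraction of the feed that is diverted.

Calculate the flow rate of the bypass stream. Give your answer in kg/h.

1433 kg/h

All 2120×0.107 = 226.84 kg/h of KOH reaches N, so N = 226.84/0.135 = 1680.3 kg/h and vapour = 439.7 kg/h.
The evaporator receives (1−α)·2120 of feed at 0.893 water and removes 0.717 of that water:
0.717×0.893×(1−α)×2120 = 439.7
(1−α) = 439.7/1357.4 = 0.3239;  α = 0.6761.
Bypass flow = 0.6761×2120 = 1433.3 kg/h.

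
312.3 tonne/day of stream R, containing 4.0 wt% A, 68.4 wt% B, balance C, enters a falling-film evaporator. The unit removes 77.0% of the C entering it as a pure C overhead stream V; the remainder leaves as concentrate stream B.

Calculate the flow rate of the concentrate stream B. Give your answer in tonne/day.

C entering = 312.3×0.276 = 86.195 tonne/day; overhead removed = 0.770×86.195 = 66.37 tonne/day.
Concentrate = 312.3 − 66.37 = 245.93 tonne/day.

245.9 tonne/day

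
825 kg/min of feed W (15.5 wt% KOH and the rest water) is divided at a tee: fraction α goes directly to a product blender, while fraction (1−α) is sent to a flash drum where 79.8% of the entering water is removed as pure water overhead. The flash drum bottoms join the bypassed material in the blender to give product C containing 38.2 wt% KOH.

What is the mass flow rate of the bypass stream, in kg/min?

All 825×0.155 = 127.88 kg/min of KOH reaches C, so C = 127.88/0.382 = 334.75 kg/min and vapour = 490.25 kg/min.
The evaporator receives (1−α)·825 of feed at 0.845 water and removes 0.798 of that water:
0.798×0.845×(1−α)×825 = 490.25
(1−α) = 490.25/556.31 = 0.8813;  α = 0.1187.
Bypass flow = 0.1187×825 = 97.962 kg/min.

97.96 kg/min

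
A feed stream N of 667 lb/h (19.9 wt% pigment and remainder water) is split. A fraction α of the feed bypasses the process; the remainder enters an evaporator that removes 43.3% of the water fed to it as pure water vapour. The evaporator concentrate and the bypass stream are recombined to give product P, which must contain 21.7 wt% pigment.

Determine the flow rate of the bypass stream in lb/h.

507.5 lb/h

All 667×0.199 = 132.73 lb/h of pigment reaches P, so P = 132.73/0.217 = 611.67 lb/h and vapour = 55.327 lb/h.
The evaporator receives (1−α)·667 of feed at 0.801 water and removes 0.433 of that water:
0.433×0.801×(1−α)×667 = 55.327
(1−α) = 55.327/231.34 = 0.2392;  α = 0.7608.
Bypass flow = 0.7608×667 = 507.48 lb/h.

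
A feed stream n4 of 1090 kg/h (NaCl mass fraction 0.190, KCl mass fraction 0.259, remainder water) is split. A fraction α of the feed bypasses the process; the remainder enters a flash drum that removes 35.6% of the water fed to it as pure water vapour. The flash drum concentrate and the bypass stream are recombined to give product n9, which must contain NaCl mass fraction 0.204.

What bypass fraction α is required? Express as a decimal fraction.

0.650

All 1090×0.190 = 207.1 kg/h of NaCl reaches n9, so n9 = 207.1/0.204 = 1015.2 kg/h and vapour = 74.804 kg/h.
The evaporator receives (1−α)·1090 of feed at 0.551 water and removes 0.356 of that water:
0.356×0.551×(1−α)×1090 = 74.804
(1−α) = 74.804/213.81 = 0.3499;  α = 0.6501.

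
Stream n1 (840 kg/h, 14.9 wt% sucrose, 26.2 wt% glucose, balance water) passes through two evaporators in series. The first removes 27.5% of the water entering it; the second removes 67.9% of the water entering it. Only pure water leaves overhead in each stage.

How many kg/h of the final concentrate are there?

460.4 kg/h

water in feed = 840×0.589 = 494.76 kg/h.
After stage 1: water left = (1−0.275)×494.76 = 358.7; stream total = 703.94 kg/h.
After stage 2: water left = (1−0.679)×358.7 = 115.14; final concentrate = 460.38 kg/h.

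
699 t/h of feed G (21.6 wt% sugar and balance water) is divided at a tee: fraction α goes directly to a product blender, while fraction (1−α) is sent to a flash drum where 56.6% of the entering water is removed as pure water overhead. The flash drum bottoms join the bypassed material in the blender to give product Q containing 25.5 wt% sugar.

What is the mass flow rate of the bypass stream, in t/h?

458.1 t/h

All 699×0.216 = 150.98 t/h of sugar reaches Q, so Q = 150.98/0.255 = 592.09 t/h and vapour = 106.91 t/h.
The evaporator receives (1−α)·699 of feed at 0.784 water and removes 0.566 of that water:
0.566×0.784×(1−α)×699 = 106.91
(1−α) = 106.91/310.18 = 0.3447;  α = 0.6553.
Bypass flow = 0.6553×699 = 458.08 t/h.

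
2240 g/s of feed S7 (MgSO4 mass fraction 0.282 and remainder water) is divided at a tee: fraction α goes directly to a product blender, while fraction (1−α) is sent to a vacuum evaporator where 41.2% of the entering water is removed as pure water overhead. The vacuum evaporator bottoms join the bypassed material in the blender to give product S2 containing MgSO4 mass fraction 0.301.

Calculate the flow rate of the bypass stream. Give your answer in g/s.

All 2240×0.282 = 631.68 g/s of MgSO4 reaches S2, so S2 = 631.68/0.301 = 2098.6 g/s and vapour = 141.4 g/s.
The evaporator receives (1−α)·2240 of feed at 0.718 water and removes 0.412 of that water:
0.412×0.718×(1−α)×2240 = 141.4
(1−α) = 141.4/662.63 = 0.2134;  α = 0.7866.
Bypass flow = 0.7866×2240 = 1762 g/s.

1762 g/s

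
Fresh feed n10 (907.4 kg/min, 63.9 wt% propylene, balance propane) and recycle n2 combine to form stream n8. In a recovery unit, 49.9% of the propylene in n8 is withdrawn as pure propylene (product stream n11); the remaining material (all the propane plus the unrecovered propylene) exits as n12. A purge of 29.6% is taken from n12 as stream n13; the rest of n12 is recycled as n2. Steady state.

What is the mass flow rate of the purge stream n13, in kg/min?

propane enters only via n10 and leaves only via the purge: 907.4×0.361 = 0.296×(propane in n12), and the recovery unit passes all propane, so propane in n8 = propane in n12 = 1106.7 kg/min.
propylene in n8: m_A = 907.4×0.639 + (1−0.296)·(1−0.499)·m_A, so m_A = 579.83/0.6473 = 895.77 kg/min.
n12 = (1−0.499)×895.77 + 1106.7 = 1555.4 kg/min.
Purge n13 = 0.296×1555.4 = 460.41 kg/min.

460.4 kg/min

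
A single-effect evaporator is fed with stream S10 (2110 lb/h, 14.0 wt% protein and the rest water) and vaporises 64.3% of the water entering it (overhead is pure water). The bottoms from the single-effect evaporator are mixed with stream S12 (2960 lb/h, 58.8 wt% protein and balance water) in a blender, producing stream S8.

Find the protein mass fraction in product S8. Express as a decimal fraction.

0.5216

Vapour removed = 0.643×0.860×2110 = 1166.8 lb/h; concentrate = 943.21 lb/h.
protein reaching the mixer = 295.4 (from concentrate) + 2960×0.588 = 2035.9 lb/h.
Product flow = 943.21 + 2960 = 3903.2 lb/h; protein fraction = 0.5216.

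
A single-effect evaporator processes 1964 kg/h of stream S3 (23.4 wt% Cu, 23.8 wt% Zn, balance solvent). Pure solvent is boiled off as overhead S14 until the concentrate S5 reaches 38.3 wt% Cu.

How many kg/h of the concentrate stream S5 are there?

Cu is conserved: 1964×0.234 = 459.58 kg/h all reports to the concentrate.
Concentrate = 459.58/(target fraction) = 1199.9 kg/h.

1200 kg/h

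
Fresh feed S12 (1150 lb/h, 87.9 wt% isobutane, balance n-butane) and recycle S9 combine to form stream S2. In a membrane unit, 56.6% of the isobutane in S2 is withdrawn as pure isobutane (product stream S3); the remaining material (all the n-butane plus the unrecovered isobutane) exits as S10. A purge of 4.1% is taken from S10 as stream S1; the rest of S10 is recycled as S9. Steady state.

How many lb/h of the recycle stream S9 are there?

3975 lb/h

n-butane enters only via S12 and leaves only via the purge: 1150×0.121 = 0.041×(n-butane in S10), and the membrane unit passes all n-butane, so n-butane in S2 = n-butane in S10 = 3393.9 lb/h.
isobutane in S2: m_A = 1150×0.879 + (1−0.041)·(1−0.566)·m_A, so m_A = 1010.9/0.5838 = 1731.5 lb/h.
S10 = (1−0.566)×1731.5 + 3393.9 = 4145.4 lb/h.
Recycle S9 = (1−0.041)×4145.4 = 3975.4 lb/h.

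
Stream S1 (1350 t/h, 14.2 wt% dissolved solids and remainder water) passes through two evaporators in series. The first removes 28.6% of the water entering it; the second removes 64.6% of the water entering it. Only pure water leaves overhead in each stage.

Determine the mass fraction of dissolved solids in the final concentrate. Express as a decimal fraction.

0.396

water in feed = 1350×0.858 = 1158.3 t/h.
After stage 1: water left = (1−0.286)×1158.3 = 827.03; stream total = 1018.7 t/h.
After stage 2: water left = (1−0.646)×827.03 = 292.77; final concentrate = 484.47 t/h.
dissolved solids fraction = 191.7/484.47 = 0.396.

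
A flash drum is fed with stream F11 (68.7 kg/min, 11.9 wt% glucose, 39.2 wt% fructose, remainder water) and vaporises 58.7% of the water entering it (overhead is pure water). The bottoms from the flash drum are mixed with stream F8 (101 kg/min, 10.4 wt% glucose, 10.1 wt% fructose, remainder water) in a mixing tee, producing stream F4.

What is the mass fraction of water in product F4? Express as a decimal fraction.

0.628

Vapour removed = 0.587×0.489×68.7 = 19.72 kg/min; concentrate = 48.98 kg/min.
water reaching the mixer = 13.874 (from concentrate) + 101×0.795 = 94.169 kg/min.
Product flow = 48.98 + 101 = 149.98 kg/min; water fraction = 0.628.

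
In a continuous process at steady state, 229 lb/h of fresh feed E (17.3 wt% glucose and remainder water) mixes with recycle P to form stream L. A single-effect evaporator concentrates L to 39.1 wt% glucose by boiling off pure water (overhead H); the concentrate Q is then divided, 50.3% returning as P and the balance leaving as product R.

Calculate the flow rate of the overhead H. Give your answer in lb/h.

127.7 lb/h

Overall glucose balance (none leaves overhead): glucose in fresh feed = glucose in product, i.e. 229×0.173 = (1−0.503)·Q·0.391.
Q = 39.617/(0.391×0.497) = 203.87 lb/h.
Recycle P = 0.503×203.87 = 102.55 lb/h.
Combined feed L = 229 + 102.55 = 331.55 lb/h.
Overhead H = L − Q = 331.55 − 203.87 = 127.68 lb/h.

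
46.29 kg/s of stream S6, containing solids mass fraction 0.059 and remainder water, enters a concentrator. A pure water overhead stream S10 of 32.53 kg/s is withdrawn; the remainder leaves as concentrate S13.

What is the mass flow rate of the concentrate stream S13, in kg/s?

13.76 kg/s

Concentrate = 46.29 − 32.53 = 13.76 kg/s.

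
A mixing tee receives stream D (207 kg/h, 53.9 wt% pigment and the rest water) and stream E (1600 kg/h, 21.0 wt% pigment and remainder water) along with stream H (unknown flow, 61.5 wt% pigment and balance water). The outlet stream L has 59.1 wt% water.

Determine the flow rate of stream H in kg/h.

Let H be the unknown flow. Total out = 1807 + H.
water balance: 1359.4 + 0.385·H = 0.591·(1807 + H)
(0.385 − 0.591)·H = 0.591×1807 − 1359.4 = -291.49
H = -291.49 / -0.206 = 1415 kg/h

1415 kg/h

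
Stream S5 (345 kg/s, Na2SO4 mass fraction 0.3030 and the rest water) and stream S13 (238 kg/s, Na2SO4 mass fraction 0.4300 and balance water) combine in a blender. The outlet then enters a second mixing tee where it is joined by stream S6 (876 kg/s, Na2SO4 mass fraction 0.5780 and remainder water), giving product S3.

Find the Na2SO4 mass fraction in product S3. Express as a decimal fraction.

Overall, product flow = 1459 kg/s.
Na2SO4 in = 345×0.303 + 238×0.430 + 876×0.578 = 713.2 kg/s.
Na2SO4 fraction in S3 = 0.4888.

0.4888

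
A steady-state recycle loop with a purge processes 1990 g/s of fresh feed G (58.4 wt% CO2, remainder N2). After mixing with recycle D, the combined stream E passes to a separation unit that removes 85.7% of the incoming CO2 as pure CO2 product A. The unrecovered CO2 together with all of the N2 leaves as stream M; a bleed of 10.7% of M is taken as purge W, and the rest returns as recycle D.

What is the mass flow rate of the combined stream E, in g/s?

9069 g/s

N2 enters only via G and leaves only via the purge: 1990×0.416 = 0.107×(N2 in M), and the separation unit passes all N2, so N2 in E = N2 in M = 7736.8 g/s.
CO2 in E: m_A = 1990×0.584 + (1−0.107)·(1−0.857)·m_A, so m_A = 1162.2/0.8723 = 1332.3 g/s.
E = 1332.3 + 7736.8 = 9069.1 g/s.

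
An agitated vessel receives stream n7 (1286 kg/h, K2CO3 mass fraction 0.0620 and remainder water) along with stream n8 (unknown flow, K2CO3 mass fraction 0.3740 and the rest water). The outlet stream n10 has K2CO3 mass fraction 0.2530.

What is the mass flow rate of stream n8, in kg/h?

Let n8 be the unknown flow. Total out = 1286 + n8.
K2CO3 balance: 79.732 + 0.374·n8 = 0.253·(1286 + n8)
(0.374 − 0.253)·n8 = 0.253×1286 − 79.732 = 245.63
n8 = 245.63 / 0.121 = 2030 kg/h

2030 kg/h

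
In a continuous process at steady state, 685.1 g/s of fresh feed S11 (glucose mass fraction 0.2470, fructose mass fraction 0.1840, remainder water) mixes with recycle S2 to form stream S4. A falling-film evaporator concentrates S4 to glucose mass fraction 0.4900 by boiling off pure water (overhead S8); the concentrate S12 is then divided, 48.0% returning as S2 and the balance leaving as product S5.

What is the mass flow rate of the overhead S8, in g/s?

339.8 g/s

Overall glucose balance (none leaves overhead): glucose in fresh feed = glucose in product, i.e. 685.1×0.247 = (1−0.480)·S12·0.490.
S12 = 169.22/(0.490×0.520) = 664.13 g/s.
Recycle S2 = 0.480×664.13 = 318.78 g/s.
Combined feed S4 = 685.1 + 318.78 = 1003.9 g/s.
Overhead S8 = S4 − S12 = 1003.9 − 664.13 = 339.75 g/s.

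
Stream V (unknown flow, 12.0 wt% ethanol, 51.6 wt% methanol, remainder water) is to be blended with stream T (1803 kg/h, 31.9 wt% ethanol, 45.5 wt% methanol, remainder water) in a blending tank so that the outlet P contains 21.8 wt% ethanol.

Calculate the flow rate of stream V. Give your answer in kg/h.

1858 kg/h

Let V be the unknown flow. Total out = 1803 + V.
ethanol balance: 575.16 + 0.120·V = 0.218·(1803 + V)
(0.120 − 0.218)·V = 0.218×1803 − 575.16 = -182.1
V = -182.1 / -0.098 = 1858.2 kg/h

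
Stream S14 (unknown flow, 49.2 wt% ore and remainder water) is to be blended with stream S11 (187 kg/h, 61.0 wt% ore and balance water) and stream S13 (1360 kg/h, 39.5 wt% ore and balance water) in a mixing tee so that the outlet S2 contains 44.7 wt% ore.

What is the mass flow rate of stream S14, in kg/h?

Let S14 be the unknown flow. Total out = 1547 + S14.
ore balance: 651.27 + 0.492·S14 = 0.447·(1547 + S14)
(0.492 − 0.447)·S14 = 0.447×1547 − 651.27 = 40.239
S14 = 40.239 / 0.045 = 894.2 kg/h

894.2 kg/h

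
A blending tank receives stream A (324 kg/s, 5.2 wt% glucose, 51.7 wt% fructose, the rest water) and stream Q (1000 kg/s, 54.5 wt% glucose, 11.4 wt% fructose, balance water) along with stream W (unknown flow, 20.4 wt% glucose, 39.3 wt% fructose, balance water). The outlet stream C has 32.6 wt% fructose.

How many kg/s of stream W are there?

2241 kg/s

Let W be the unknown flow. Total out = 1324 + W.
fructose balance: 281.51 + 0.393·W = 0.326·(1324 + W)
(0.393 − 0.326)·W = 0.326×1324 − 281.51 = 150.12
W = 150.12 / 0.067 = 2240.5 kg/s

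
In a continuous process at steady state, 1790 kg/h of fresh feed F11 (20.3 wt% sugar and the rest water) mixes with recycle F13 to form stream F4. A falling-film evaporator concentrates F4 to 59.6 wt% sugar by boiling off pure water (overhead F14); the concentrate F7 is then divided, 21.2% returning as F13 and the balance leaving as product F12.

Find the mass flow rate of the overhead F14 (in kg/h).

1180 kg/h

Overall sugar balance (none leaves overhead): sugar in fresh feed = sugar in product, i.e. 1790×0.203 = (1−0.212)·F7·0.596.
F7 = 363.37/(0.596×0.788) = 773.71 kg/h.
Recycle F13 = 0.212×773.71 = 164.03 kg/h.
Combined feed F4 = 1790 + 164.03 = 1954 kg/h.
Overhead F14 = F4 − F7 = 1954 − 773.71 = 1180.3 kg/h.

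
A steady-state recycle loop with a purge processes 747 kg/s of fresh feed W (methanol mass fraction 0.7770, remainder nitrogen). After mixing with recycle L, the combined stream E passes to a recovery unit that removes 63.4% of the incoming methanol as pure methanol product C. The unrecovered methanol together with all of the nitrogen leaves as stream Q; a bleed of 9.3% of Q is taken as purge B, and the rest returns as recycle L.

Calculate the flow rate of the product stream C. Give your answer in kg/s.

550.8 kg/s

methanol in E: m_A = 747×0.777 + (1−0.093)·(1−0.634)·m_A, so m_A = 580.42/0.6680 = 868.84 kg/s.
Product C = 0.634×868.84 = 550.85 kg/s.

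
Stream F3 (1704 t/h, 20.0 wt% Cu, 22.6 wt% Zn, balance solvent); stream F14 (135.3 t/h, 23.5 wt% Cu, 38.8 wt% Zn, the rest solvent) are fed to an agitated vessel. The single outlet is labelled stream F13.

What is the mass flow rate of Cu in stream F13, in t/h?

372.6 t/h

Cu out = Cu in = 1704×0.200 + 135.3×0.235 = 372.6 t/h.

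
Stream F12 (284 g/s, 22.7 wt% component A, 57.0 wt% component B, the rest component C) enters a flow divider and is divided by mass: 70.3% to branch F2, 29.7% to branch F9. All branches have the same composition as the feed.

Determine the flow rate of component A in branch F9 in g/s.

19.15 g/s

Branch F9 total = 0.297×284 = 84.348 g/s.
component A in F9 = 0.227×84.348 = 19.147 g/s.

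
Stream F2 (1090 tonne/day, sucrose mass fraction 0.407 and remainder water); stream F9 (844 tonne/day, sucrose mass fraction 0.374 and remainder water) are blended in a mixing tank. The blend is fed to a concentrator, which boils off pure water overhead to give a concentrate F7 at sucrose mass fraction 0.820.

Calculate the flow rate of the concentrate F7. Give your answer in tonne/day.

926 tonne/day

sucrose entering = 1090×0.407 + 844×0.374 = 759.29 tonne/day.
All sucrose reports to F7, so F7 = 759.29/0.820 = 925.96 tonne/day.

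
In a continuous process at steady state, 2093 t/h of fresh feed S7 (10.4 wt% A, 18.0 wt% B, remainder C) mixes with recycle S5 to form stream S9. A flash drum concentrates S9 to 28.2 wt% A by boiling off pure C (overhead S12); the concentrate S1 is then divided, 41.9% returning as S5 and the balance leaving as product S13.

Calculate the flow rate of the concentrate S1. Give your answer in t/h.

Overall A balance (none leaves overhead): A in fresh feed = A in product, i.e. 2093×0.104 = (1−0.419)·S1·0.282.
S1 = 217.67/(0.282×0.581) = 1328.5 t/h.

1329 t/h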